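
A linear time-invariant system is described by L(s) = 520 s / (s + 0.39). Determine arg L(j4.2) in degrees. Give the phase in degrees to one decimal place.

5.3 deg

∠(j4.2) = 90.00°
∠(j4.2 + 0.39) = arctan(4.2/0.39) = 84.69°
∠L(j4.2) = 90.00° − 84.69° = 5.31°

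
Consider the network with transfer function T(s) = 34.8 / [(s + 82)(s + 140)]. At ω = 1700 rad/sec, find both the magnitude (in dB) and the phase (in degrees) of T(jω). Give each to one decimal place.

|j1700 + 82| = √(1700² + 82²) = 1702
|j1700 + 140| = √(1700² + 140²) = 1706
|T(j1700)| = 34.8 / (1702 × 1706) = 1.1987e-05
20 log₁₀(1.1987e-05) = -98.43 dB
∠(j1700 + 82) = arctan(1700/82) = 87.24°
∠(j1700 + 140) = arctan(1700/140) = 85.29°
∠T(j1700) = − (87.24° + 85.29°) = -172.53°

|T| = -98.4 dB, ∠T = -172.5 deg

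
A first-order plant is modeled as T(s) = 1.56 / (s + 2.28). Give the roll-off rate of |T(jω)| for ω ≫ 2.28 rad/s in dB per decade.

-20 dB/decade

With 0 zeros and 1 pole, the high-frequency asymptotic slope is 20 × (0 − 1) = -20 dB/decade.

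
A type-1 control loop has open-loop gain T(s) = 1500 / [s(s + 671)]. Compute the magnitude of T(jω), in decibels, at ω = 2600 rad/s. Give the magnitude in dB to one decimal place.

-73.4 dB

|j2600 + 671| = √(2600² + 671²) = 2685
|j2600| = 2600
|T(j2600)| = 1500 / (2685 × 2600) = 0.00021485
20 log₁₀(0.00021485) = -73.36 dB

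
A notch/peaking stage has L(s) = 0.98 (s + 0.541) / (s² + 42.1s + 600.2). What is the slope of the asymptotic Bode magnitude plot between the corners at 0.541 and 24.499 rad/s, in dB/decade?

In this band the factors already past their corner are: zero at 0.541; net slope = 20 dB/decade.

20 dB/decade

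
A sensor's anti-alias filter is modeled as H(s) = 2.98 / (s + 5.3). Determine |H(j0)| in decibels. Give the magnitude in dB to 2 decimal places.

-5.00 dB

H(0) = 2.98 / 5.3 = 0.56226
20 log₁₀(0.56226) = -5.001 dB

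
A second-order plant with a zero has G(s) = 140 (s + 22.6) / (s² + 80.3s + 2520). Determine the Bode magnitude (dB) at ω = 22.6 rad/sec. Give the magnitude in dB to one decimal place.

|j22.6 + 22.6| = √(22.6² + 22.6²) = 31.96
|(j22.6)² + 80.3(j22.6) + 2520| = |2009.2 + j1814.8| = 2707
|G(j22.6)| = 140 × 31.96 / 2707 = 1.6527
20 log₁₀(1.6527) = 4.36 dB

4.4 dB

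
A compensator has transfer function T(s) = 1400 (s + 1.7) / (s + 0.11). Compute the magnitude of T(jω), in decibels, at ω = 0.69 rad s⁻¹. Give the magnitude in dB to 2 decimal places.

71.31 dB

|j0.69 + 1.7| = √(0.69² + 1.7²) = 1.835
|j0.69 + 0.11| = √(0.69² + 0.11²) = 0.6987
|T(j0.69)| = 1400 × 1.835 / 0.6987 = 3676.1
20 log₁₀(3676.1) = 71.308 dB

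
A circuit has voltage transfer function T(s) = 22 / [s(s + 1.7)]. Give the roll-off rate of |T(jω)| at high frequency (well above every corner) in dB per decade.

-40 dB/decade

With 0 zeros and 2 poles, the high-frequency asymptotic slope is 20 × (0 − 2) = -40 dB/decade.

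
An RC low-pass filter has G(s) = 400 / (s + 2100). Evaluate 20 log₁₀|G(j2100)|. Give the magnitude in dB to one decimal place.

|j2100 + 2100| = √(2100² + 2100²) = 2970
|G(j2100)| = 400 / 2970 = 0.13469
20 log₁₀(0.13469) = -17.41 dB

-17.4 dB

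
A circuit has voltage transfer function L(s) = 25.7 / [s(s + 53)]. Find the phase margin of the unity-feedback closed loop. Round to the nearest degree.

Gain crossover: |L(jω)| = 1 at ω ≈ 0.485 rad/s.
∠L(j0.485) = −90° − arctan(0.485/53) ≈ -90.52°
PM = 180° + (-90.52°) = 89.48°

89°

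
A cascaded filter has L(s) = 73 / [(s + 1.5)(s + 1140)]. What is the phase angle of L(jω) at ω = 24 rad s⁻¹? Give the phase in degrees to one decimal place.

∠(j24 + 1.5) = arctan(24/1.5) = 86.42°
∠(j24 + 1140) = arctan(24/1140) = 1.21°
∠L(j24) = − (86.42° + 1.21°) = -87.63°

-87.6°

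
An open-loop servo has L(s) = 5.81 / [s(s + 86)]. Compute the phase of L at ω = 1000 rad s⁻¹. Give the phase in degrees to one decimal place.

∠(j1000 + 86) = arctan(1000/86) = 85.08°
∠(j1000) = 90.00°
∠L(j1000) = − (85.08° + 90.00°) = -175.08°

-175.1°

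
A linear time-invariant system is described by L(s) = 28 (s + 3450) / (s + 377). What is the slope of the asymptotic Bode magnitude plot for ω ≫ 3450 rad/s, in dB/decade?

0 dB/decade

With 1 zero and 1 pole, the high-frequency asymptotic slope is 20 × (1 − 1) = 0 dB/decade.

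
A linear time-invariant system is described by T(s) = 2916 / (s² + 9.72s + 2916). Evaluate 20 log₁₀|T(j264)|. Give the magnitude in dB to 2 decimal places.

-27.20 dB

|(j264)² + 9.72(j264) + 2916| = |-66780 + j2566.1| = 6.683e+04
|T(j264)| = 2916 / 6.683e+04 = 0.043634
20 log₁₀(0.043634) = -27.204 dB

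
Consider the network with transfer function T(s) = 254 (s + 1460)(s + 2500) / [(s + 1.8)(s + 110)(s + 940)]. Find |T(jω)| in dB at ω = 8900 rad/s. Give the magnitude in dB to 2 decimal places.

-30.49 dB

|j8900 + 1460| = √(8900² + 1460²) = 9019
|j8900 + 2500| = √(8900² + 2500²) = 9244
|j8900 + 1.8| = √(8900² + 1.8²) = 8900
|j8900 + 110| = √(8900² + 110²) = 8901
|j8900 + 940| = √(8900² + 940²) = 8950
|T(j8900)| = 254 × 9019 × 9244 / (8900 × 8901 × 8950) = 0.029872
20 log₁₀(0.029872) = -30.495 dB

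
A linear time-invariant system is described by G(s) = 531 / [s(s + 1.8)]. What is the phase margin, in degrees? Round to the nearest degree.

4 deg

Gain crossover: |G(jω)| = 1 at ω ≈ 23 rad s⁻¹.
∠G(j23) = −90° − arctan(23/1.8) ≈ -175.53°
PM = 180° + (-175.53°) = 4.47°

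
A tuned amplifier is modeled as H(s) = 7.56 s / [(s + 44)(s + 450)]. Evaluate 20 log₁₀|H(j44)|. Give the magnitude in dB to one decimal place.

-38.5 dB

|j44| = 44
|j44 + 44| = √(44² + 44²) = 62.23
|j44 + 450| = √(44² + 450²) = 452.1
|H(j44)| = 7.56 × 44 / (62.23 × 452.1) = 0.011823
20 log₁₀(0.011823) = -38.55 dB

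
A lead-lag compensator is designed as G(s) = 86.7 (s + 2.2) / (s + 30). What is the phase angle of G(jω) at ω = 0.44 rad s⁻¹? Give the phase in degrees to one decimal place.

10.5°

∠(j0.44 + 2.2) = arctan(0.44/2.2) = 11.31°
∠(j0.44 + 30) = arctan(0.44/30) = 0.84°
∠G(j0.44) = 11.31° − 0.84° = 10.47°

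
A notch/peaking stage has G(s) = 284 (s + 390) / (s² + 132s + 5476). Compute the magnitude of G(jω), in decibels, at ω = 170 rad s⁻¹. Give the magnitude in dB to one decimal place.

11.4 dB

|j170 + 390| = √(170² + 390²) = 425.4
|(j170)² + 132(j170) + 5476| = |-23424 + j22440| = 3.244e+04
|G(j170)| = 284 × 425.4 / 3.244e+04 = 3.7248
20 log₁₀(3.7248) = 11.42 dB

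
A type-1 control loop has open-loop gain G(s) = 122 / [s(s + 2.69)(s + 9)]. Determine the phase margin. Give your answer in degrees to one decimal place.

21.7°

Gain crossover: |G(jω)| = 1 at ω ≈ 3.11 rad s⁻¹.
∠G(j3.11) = −90° − arctan(3.11/2.69) − arctan(3.11/9) ≈ -158.26°
PM = 180° + (-158.26°) = 21.74°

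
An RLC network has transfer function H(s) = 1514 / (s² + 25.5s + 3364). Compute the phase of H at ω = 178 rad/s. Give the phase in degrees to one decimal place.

-170.9°

∠[(j178)² + 25.5(j178) + 3364] = ∠[-28320 + j4539] = 170.89°
∠H(j178) = −170.89° = -170.89°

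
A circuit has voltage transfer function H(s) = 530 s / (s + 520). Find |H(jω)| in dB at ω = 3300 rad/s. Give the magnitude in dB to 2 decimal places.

|j3300| = 3300
|j3300 + 520| = √(3300² + 520²) = 3341
|H(j3300)| = 530 × 3300 / 3341 = 523.54
20 log₁₀(523.54) = 54.379 dB

54.38 dB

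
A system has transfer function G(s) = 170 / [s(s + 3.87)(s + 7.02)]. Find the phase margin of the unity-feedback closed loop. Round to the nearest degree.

Gain crossover: |G(jω)| = 1 at ω ≈ 3.87 rad/s.
∠G(j3.87) = −90° − arctan(3.87/3.87) − arctan(3.87/7.02) ≈ -163.91°
PM = 180° + (-163.91°) = 16.09°

16°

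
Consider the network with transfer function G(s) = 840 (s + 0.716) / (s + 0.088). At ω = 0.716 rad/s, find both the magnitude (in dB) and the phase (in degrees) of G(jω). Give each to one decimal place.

|j0.716 + 0.716| = √(0.716² + 0.716²) = 1.013
|j0.716 + 0.088| = √(0.716² + 0.088²) = 0.7214
|G(j0.716)| = 840 × 1.013 / 0.7214 = 1179.1
20 log₁₀(1179.1) = 61.43 dB
∠(j0.716 + 0.716) = arctan(0.716/0.716) = 45.00°
∠(j0.716 + 0.088) = arctan(0.716/0.088) = 82.99°
∠G(j0.716) = 45.00° − 82.99° = -37.99°

|G| = 61.4 dB, ∠G = -38.0 deg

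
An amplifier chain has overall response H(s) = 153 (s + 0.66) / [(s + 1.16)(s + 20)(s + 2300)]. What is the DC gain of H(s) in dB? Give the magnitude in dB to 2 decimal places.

H(0) = 153 × 0.66 / (1.16 × 20 × 2300) = 0.0018924
20 log₁₀(0.0018924) = -54.460 dB

-54.46 dB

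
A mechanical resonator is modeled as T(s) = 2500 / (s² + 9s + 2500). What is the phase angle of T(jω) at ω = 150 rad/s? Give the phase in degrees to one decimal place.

∠[(j150)² + 9(j150) + 2500] = ∠[-20000 + j1350] = 176.14°
∠T(j150) = −176.14° = -176.14°

-176.1°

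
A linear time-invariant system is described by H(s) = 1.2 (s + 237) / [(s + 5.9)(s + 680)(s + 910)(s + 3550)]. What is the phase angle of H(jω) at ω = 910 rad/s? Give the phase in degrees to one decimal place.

-126.8°

∠(j910 + 237) = arctan(910/237) = 75.40°
∠(j910 + 5.9) = arctan(910/5.9) = 89.63°
∠(j910 + 680) = arctan(910/680) = 53.23°
∠(j910 + 910) = arctan(910/910) = 45.00°
∠(j910 + 3550) = arctan(910/3550) = 14.38°
∠H(j910) = 75.40° − (89.63° + 53.23° + 45.00° + 14.38°) = -126.83°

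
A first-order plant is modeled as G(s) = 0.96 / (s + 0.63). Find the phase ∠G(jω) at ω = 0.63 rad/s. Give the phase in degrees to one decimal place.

∠(j0.63 + 0.63) = arctan(0.63/0.63) = 45.00°
∠G(j0.63) = −45.00° = -45.00°

-45.0 deg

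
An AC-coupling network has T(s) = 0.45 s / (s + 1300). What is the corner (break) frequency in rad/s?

The single real pole at s = −1300 gives a corner at ω = 1300 rad/s.

1300 rad/s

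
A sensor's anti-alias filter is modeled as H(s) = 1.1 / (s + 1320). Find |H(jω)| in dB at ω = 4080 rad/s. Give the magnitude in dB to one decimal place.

|j4080 + 1320| = √(4080² + 1320²) = 4288
|H(j4080)| = 1.1 / 4288 = 0.00025652
20 log₁₀(0.00025652) = -71.82 dB

-71.8 dB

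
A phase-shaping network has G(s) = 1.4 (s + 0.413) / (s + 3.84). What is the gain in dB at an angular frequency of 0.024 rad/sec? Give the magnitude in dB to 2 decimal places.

|j0.024 + 0.413| = √(0.024² + 0.413²) = 0.4137
|j0.024 + 3.84| = √(0.024² + 3.84²) = 3.84
|G(j0.024)| = 1.4 × 0.4137 / 3.84 = 0.15082
20 log₁₀(0.15082) = -16.431 dB

-16.43 dB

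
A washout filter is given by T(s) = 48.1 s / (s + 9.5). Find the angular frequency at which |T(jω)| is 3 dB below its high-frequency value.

For a single-pole high-pass, the −3 dB point is at the pole: ω = 9.5 rad/s.

9.5 rad/s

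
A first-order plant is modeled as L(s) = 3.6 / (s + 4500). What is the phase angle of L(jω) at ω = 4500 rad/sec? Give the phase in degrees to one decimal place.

∠(j4500 + 4500) = arctan(4500/4500) = 45.00°
∠L(j4500) = −45.00° = -45.00°

-45.0°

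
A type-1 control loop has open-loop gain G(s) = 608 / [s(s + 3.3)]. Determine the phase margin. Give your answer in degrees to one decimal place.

7.7°

Gain crossover: |G(jω)| = 1 at ω ≈ 24.5 rad/sec.
∠G(j24.5) = −90° − arctan(24.5/3.3) ≈ -172.34°
PM = 180° + (-172.34°) = 7.66°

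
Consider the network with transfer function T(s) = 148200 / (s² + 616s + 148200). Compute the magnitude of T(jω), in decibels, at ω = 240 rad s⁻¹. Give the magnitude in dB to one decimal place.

|(j240)² + 616(j240) + 148200| = |90600 + j1.4784e+05| = 1.734e+05
|T(j240)| = 148200 / 1.734e+05 = 0.85471
20 log₁₀(0.85471) = -1.36 dB

-1.4 dB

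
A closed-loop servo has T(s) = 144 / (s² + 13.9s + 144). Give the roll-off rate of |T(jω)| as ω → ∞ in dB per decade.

-40 dB/decade

With 0 zeros and 2 poles, the high-frequency asymptotic slope is 20 × (0 − 2) = -40 dB/decade.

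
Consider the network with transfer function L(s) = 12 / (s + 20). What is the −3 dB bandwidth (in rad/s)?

20 rad/s

For a single-pole low-pass, the −3 dB point is at the pole: ω = 20 rad/s.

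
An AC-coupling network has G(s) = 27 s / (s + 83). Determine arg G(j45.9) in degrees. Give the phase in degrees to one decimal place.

61.1 deg

∠(j45.9) = 90.00°
∠(j45.9 + 83) = arctan(45.9/83) = 28.94°
∠G(j45.9) = 90.00° − 28.94° = 61.06°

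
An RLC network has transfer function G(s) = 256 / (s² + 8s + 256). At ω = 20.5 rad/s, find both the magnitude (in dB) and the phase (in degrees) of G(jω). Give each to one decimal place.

|G| = 0.9 dB, ∠G = -135.0°

|(j20.5)² + 8(j20.5) + 256| = |-164.25 + j164| = 232.1
|G(j20.5)| = 256 / 232.1 = 1.1029
20 log₁₀(1.1029) = 0.85 dB
∠[(j20.5)² + 8(j20.5) + 256] = ∠[-164.25 + j164] = 135.04°
∠G(j20.5) = −135.04° = -135.04°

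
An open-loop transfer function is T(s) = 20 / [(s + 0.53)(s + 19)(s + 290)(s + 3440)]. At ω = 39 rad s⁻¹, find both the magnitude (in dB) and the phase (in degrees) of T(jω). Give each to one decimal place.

|j39 + 0.53| = √(39² + 0.53²) = 39
|j39 + 19| = √(39² + 19²) = 43.38
|j39 + 290| = √(39² + 290²) = 292.6
|j39 + 3440| = √(39² + 3440²) = 3440
|T(j39)| = 20 / (39 × 43.38 × 292.6 × 3440) = 1.1742e-08
20 log₁₀(1.1742e-08) = -158.61 dB
∠(j39 + 0.53) = arctan(39/0.53) = 89.22°
∠(j39 + 19) = arctan(39/19) = 64.03°
∠(j39 + 290) = arctan(39/290) = 7.66°
∠(j39 + 3440) = arctan(39/3440) = 0.65°
∠T(j39) = − (89.22° + 64.03° + 7.66° + 0.65°) = -161.56°

|T| = -158.6 dB, ∠T = -161.6 deg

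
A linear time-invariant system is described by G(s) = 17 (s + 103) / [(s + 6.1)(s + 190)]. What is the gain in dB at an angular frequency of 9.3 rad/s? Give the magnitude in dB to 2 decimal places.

|j9.3 + 103| = √(9.3² + 103²) = 103.4
|j9.3 + 6.1| = √(9.3² + 6.1²) = 11.12
|j9.3 + 190| = √(9.3² + 190²) = 190.2
|G(j9.3)| = 17 × 103.4 / (11.12 × 190.2) = 0.83098
20 log₁₀(0.83098) = -1.608 dB

-1.61 dB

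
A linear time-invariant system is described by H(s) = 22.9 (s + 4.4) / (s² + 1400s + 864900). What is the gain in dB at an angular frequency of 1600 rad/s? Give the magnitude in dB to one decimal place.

-37.7 dB

|j1600 + 4.4| = √(1600² + 4.4²) = 1600
|(j1600)² + 1400(j1600) + 864900| = |-1.6951e+06 + j2.24e+06| = 2.809e+06
|H(j1600)| = 22.9 × 1600 / 2.809e+06 = 0.013043
20 log₁₀(0.013043) = -37.69 dB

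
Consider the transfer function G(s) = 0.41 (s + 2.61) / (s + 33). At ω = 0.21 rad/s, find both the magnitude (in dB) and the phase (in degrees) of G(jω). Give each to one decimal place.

|j0.21 + 2.61| = √(0.21² + 2.61²) = 2.618
|j0.21 + 33| = √(0.21² + 33²) = 33
|G(j0.21)| = 0.41 × 2.618 / 33 = 0.032531
20 log₁₀(0.032531) = -29.75 dB
∠(j0.21 + 2.61) = arctan(0.21/2.61) = 4.60°
∠(j0.21 + 33) = arctan(0.21/33) = 0.36°
∠G(j0.21) = 4.60° − 0.36° = 4.24°

|G| = -29.8 dB, ∠G = 4.2°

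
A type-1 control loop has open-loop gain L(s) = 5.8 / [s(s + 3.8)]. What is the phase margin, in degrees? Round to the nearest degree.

69 deg

Gain crossover: |L(jω)| = 1 at ω ≈ 1.43 rad s⁻¹.
∠L(j1.43) = −90° − arctan(1.43/3.8) ≈ -110.60°
PM = 180° + (-110.60°) = 69.40°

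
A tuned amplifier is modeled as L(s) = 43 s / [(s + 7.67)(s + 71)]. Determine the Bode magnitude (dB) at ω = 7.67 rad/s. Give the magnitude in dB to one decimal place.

|j7.67| = 7.67
|j7.67 + 7.67| = √(7.67² + 7.67²) = 10.85
|j7.67 + 71| = √(7.67² + 71²) = 71.41
|L(j7.67)| = 43 × 7.67 / (10.85 × 71.41) = 0.42577
20 log₁₀(0.42577) = -7.42 dB

-7.4 dB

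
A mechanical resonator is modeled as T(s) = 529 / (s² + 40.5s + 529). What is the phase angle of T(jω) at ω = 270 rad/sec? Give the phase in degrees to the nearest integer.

∠[(j270)² + 40.5(j270) + 529] = ∠[-72371 + j10935] = 171.41°
∠T(j270) = −171.41° = -171.41°

-171°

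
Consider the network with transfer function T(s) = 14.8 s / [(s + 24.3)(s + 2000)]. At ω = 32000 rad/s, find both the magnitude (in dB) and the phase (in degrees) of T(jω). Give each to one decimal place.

|T| = -66.7 dB, ∠T = -86.4°

|j32000| = 3.2e+04
|j32000 + 24.3| = √(32000² + 24.3²) = 3.2e+04
|j32000 + 2000| = √(32000² + 2000²) = 3.206e+04
|T(j32000)| = 14.8 × 3.2e+04 / (3.2e+04 × 3.206e+04) = 0.0004616
20 log₁₀(0.0004616) = -66.71 dB
∠(j32000) = 90.00°
∠(j32000 + 24.3) = arctan(32000/24.3) = 89.96°
∠(j32000 + 2000) = arctan(32000/2000) = 86.42°
∠T(j32000) = 90.00° − (89.96° + 86.42°) = -86.38°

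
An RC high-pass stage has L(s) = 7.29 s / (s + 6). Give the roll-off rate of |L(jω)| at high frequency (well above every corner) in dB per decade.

With 1 zero and 1 pole, the high-frequency asymptotic slope is 20 × (1 − 1) = 0 dB/decade.

0 dB/decade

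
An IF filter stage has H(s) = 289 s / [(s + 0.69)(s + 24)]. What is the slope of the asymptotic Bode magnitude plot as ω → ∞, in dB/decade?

With 1 zero and 2 poles, the high-frequency asymptotic slope is 20 × (1 − 2) = -20 dB/decade.

-20 dB/decade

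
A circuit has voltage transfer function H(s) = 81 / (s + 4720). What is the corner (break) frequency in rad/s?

The single real pole at s = −4720 gives a corner at ω = 4720 rad/s.

4720 rad/s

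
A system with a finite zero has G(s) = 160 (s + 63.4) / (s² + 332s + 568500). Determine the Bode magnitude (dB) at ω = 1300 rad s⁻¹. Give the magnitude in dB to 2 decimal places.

-15.22 dB

|j1300 + 63.4| = √(1300² + 63.4²) = 1302
|(j1300)² + 332(j1300) + 568500| = |-1.1215e+06 + j4.316e+05| = 1.202e+06
|G(j1300)| = 160 × 1302 / 1.202e+06 = 0.1733
20 log₁₀(0.1733) = -15.224 dB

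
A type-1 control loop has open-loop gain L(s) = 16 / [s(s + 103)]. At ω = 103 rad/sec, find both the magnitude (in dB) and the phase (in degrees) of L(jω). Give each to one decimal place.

|L| = -59.4 dB, ∠L = -135.0°

|j103 + 103| = √(103² + 103²) = 145.7
|j103| = 103
|L(j103)| = 16 / (145.7 × 103) = 0.0010664
20 log₁₀(0.0010664) = -59.44 dB
∠(j103 + 103) = arctan(103/103) = 45.00°
∠(j103) = 90.00°
∠L(j103) = − (45.00° + 90.00°) = -135.00°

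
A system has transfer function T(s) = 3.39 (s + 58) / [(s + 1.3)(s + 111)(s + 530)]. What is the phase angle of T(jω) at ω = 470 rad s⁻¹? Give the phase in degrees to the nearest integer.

-125 deg

∠(j470 + 58) = arctan(470/58) = 82.97°
∠(j470 + 1.3) = arctan(470/1.3) = 89.84°
∠(j470 + 111) = arctan(470/111) = 76.71°
∠(j470 + 530) = arctan(470/530) = 41.57°
∠T(j470) = 82.97° − (89.84° + 76.71° + 41.57°) = -125.15°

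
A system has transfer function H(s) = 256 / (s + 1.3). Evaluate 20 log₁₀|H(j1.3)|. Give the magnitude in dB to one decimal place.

|j1.3 + 1.3| = √(1.3² + 1.3²) = 1.838
|H(j1.3)| = 256 / 1.838 = 139.25
20 log₁₀(139.25) = 42.88 dB

42.9 dB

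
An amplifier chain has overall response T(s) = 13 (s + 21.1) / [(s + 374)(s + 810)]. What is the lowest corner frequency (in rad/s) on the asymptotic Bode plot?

21.1 rad/s

Break frequencies occur at each pole and zero magnitude: 21.1 rad/s, 374 rad/s, 810 rad/s.
The lowest is 21.1 rad/s.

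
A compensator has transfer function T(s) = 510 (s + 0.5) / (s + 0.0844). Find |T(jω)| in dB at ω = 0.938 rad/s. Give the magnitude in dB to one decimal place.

55.2 dB

|j0.938 + 0.5| = √(0.938² + 0.5²) = 1.063
|j0.938 + 0.0844| = √(0.938² + 0.0844²) = 0.9418
|T(j0.938)| = 510 × 1.063 / 0.9418 = 575.61
20 log₁₀(575.61) = 55.20 dB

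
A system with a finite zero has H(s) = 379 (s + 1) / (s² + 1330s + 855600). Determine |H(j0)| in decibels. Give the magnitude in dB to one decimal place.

H(0) = 379 × 1 / 855600 = 0.00044296
20 log₁₀(0.00044296) = -67.07 dB

-67.1 dB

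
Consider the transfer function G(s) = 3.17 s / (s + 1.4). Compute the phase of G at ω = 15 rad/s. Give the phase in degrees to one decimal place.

5.3 deg

∠(j15) = 90.00°
∠(j15 + 1.4) = arctan(15/1.4) = 84.67°
∠G(j15) = 90.00° − 84.67° = 5.33°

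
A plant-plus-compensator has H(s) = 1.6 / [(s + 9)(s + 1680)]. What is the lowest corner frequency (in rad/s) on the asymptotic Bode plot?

Break frequencies occur at each pole and zero magnitude: 9 rad/s, 1680 rad/s.
The lowest is 9 rad/s.

9 rad/s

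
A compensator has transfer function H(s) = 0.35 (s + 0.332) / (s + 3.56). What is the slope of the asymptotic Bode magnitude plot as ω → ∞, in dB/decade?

0 dB/decade

With 1 zero and 1 pole, the high-frequency asymptotic slope is 20 × (1 − 1) = 0 dB/decade.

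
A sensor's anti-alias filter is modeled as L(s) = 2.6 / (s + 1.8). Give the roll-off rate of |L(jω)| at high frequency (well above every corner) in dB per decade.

-20 dB/decade

With 0 zeros and 1 pole, the high-frequency asymptotic slope is 20 × (0 − 1) = -20 dB/decade.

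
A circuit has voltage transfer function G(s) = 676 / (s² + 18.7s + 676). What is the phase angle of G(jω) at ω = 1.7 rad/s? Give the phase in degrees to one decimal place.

∠[(j1.7)² + 18.7(j1.7) + 676] = ∠[673.11 + j31.79] = 2.70°
∠G(j1.7) = −2.70° = -2.70°

-2.7°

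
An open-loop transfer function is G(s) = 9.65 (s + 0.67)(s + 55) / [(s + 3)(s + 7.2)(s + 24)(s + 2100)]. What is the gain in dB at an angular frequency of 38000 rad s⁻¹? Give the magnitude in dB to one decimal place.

-163.5 dB

|j38000 + 0.67| = √(38000² + 0.67²) = 3.8e+04
|j38000 + 55| = √(38000² + 55²) = 3.8e+04
|j38000 + 3| = √(38000² + 3²) = 3.8e+04
|j38000 + 7.2| = √(38000² + 7.2²) = 3.8e+04
|j38000 + 24| = √(38000² + 24²) = 3.8e+04
|j38000 + 2100| = √(38000² + 2100²) = 3.806e+04
|G(j38000)| = 9.65 × 3.8e+04 × 3.8e+04 / (3.8e+04 × 3.8e+04 × 3.8e+04 × 3.806e+04) = 6.6726e-09
20 log₁₀(6.6726e-09) = -163.51 dB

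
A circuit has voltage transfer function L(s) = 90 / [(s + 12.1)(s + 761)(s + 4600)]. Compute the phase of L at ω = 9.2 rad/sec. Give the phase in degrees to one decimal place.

∠(j9.2 + 12.1) = arctan(9.2/12.1) = 37.25°
∠(j9.2 + 761) = arctan(9.2/761) = 0.69°
∠(j9.2 + 4600) = arctan(9.2/4600) = 0.11°
∠L(j9.2) = − (37.25° + 0.69° + 0.11°) = -38.05°

-38.1 deg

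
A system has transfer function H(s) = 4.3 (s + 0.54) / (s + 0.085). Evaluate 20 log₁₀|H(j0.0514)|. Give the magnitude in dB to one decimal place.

27.4 dB

|j0.0514 + 0.54| = √(0.0514² + 0.54²) = 0.5424
|j0.0514 + 0.085| = √(0.0514² + 0.085²) = 0.09933
|H(j0.0514)| = 4.3 × 0.5424 / 0.09933 = 23.482
20 log₁₀(23.482) = 27.41 dB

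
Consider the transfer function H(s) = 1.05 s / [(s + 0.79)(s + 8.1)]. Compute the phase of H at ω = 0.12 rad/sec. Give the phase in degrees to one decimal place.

80.5 deg

∠(j0.12) = 90.00°
∠(j0.12 + 0.79) = arctan(0.12/0.79) = 8.64°
∠(j0.12 + 8.1) = arctan(0.12/8.1) = 0.85°
∠H(j0.12) = 90.00° − (8.64° + 0.85°) = 80.51°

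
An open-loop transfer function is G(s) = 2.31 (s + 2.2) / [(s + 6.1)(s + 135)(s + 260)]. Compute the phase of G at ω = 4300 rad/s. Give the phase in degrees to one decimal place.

∠(j4300 + 2.2) = arctan(4300/2.2) = 89.97°
∠(j4300 + 6.1) = arctan(4300/6.1) = 89.92°
∠(j4300 + 135) = arctan(4300/135) = 88.20°
∠(j4300 + 260) = arctan(4300/260) = 86.54°
∠G(j4300) = 89.97° − (89.92° + 88.20° + 86.54°) = -174.69°

-174.7°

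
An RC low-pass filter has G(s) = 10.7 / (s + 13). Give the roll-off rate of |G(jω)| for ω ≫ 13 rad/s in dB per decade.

With 0 zeros and 1 pole, the high-frequency asymptotic slope is 20 × (0 − 1) = -20 dB/decade.

-20 dB/decade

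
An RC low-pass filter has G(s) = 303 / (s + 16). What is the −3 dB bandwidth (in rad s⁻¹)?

For a single-pole low-pass, the −3 dB point is at the pole: ω = 16 rad s⁻¹.

16 rad s⁻¹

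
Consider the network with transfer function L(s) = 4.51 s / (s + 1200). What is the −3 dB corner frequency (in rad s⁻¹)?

1200 rad s⁻¹

For a single-pole high-pass, the −3 dB point is at the pole: ω = 1200 rad s⁻¹.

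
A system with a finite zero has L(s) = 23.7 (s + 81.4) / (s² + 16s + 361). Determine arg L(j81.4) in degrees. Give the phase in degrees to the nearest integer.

-123°

∠(j81.4 + 81.4) = arctan(81.4/81.4) = 45.00°
∠[(j81.4)² + 16(j81.4) + 361] = ∠[-6265 + j1302.4] = 168.26°
∠L(j81.4) = 45.00° − 168.26° = -123.26°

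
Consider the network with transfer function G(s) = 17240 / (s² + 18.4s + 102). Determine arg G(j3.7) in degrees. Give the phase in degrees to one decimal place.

∠[(j3.7)² + 18.4(j3.7) + 102] = ∠[88.31 + j68.08] = 37.63°
∠G(j3.7) = −37.63° = -37.63°

-37.6°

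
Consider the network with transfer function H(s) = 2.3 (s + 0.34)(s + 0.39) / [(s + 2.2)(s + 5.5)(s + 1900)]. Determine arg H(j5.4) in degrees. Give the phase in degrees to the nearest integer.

∠(j5.4 + 0.34) = arctan(5.4/0.34) = 86.40°
∠(j5.4 + 0.39) = arctan(5.4/0.39) = 85.87°
∠(j5.4 + 2.2) = arctan(5.4/2.2) = 67.83°
∠(j5.4 + 5.5) = arctan(5.4/5.5) = 44.47°
∠(j5.4 + 1900) = arctan(5.4/1900) = 0.16°
∠H(j5.4) = 86.40° + 85.87° − (67.83° + 44.47° + 0.16°) = 59.80°

60 deg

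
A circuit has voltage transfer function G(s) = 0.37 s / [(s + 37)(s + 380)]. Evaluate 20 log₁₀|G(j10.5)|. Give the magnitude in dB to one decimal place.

|j10.5| = 10.5
|j10.5 + 37| = √(10.5² + 37²) = 38.46
|j10.5 + 380| = √(10.5² + 380²) = 380.1
|G(j10.5)| = 0.37 × 10.5 / (38.46 × 380.1) = 0.00026572
20 log₁₀(0.00026572) = -71.51 dB

-71.5 dB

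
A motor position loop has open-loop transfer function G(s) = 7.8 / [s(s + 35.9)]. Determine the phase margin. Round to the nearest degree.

90°

Gain crossover: |G(jω)| = 1 at ω ≈ 0.217 rad s⁻¹.
∠G(j0.217) = −90° − arctan(0.217/35.9) ≈ -90.35°
PM = 180° + (-90.35°) = 89.65°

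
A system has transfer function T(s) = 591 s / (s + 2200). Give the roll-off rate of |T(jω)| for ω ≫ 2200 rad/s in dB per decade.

0 dB/decade

With 1 zero and 1 pole, the high-frequency asymptotic slope is 20 × (1 − 1) = 0 dB/decade.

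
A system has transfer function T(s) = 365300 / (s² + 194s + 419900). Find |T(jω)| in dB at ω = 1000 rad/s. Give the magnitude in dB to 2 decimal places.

|(j1000)² + 194(j1000) + 419900| = |-5.801e+05 + j1.94e+05| = 6.117e+05
|T(j1000)| = 365300 / 6.117e+05 = 0.59721
20 log₁₀(0.59721) = -4.477 dB

-4.48 dB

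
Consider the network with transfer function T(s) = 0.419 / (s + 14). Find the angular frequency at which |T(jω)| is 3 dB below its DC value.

For a single-pole low-pass, the −3 dB point is at the pole: ω = 14 rad/s.

14 rad/s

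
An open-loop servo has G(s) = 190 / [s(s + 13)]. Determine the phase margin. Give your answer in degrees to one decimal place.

Gain crossover: |G(jω)| = 1 at ω ≈ 11.1 rad s⁻¹.
∠G(j11.1) = −90° − arctan(11.1/13) ≈ -130.52°
PM = 180° + (-130.52°) = 49.48°

49.5 deg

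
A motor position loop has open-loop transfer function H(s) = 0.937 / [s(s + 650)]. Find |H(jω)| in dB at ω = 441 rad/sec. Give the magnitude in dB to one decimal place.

|j441 + 650| = √(441² + 650²) = 785.5
|j441| = 441
|H(j441)| = 0.937 / (785.5 × 441) = 2.705e-06
20 log₁₀(2.705e-06) = -111.36 dB

-111.4 dB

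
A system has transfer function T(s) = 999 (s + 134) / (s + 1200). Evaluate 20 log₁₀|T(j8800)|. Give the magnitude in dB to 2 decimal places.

59.91 dB

|j8800 + 134| = √(8800² + 134²) = 8801
|j8800 + 1200| = √(8800² + 1200²) = 8881
|T(j8800)| = 999 × 8801 / 8881 = 989.95
20 log₁₀(989.95) = 59.912 dB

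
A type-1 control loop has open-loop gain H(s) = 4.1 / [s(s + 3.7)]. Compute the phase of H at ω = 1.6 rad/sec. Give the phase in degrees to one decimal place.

∠(j1.6 + 3.7) = arctan(1.6/3.7) = 23.39°
∠(j1.6) = 90.00°
∠H(j1.6) = − (23.39° + 90.00°) = -113.39°

-113.4°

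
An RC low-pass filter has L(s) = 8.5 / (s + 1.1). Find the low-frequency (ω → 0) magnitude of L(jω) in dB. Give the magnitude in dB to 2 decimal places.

L(0) = 8.5 / 1.1 = 7.7273
20 log₁₀(7.7273) = 17.761 dB

17.76 dB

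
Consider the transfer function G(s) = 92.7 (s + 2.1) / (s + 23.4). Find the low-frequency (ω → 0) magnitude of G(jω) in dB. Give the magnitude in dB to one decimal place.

G(0) = 92.7 × 2.1 / 23.4 = 8.3192
20 log₁₀(8.3192) = 18.40 dB

18.4 dB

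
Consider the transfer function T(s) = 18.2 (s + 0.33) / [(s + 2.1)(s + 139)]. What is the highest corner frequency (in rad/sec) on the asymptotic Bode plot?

139 rad/sec

Break frequencies occur at each pole and zero magnitude: 0.33 rad/sec, 2.1 rad/sec, 139 rad/sec.
The highest is 139 rad/sec.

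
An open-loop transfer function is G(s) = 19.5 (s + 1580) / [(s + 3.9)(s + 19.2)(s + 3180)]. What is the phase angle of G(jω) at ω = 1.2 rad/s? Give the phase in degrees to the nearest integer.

-21°

∠(j1.2 + 1580) = arctan(1.2/1580) = 0.04°
∠(j1.2 + 3.9) = arctan(1.2/3.9) = 17.10°
∠(j1.2 + 19.2) = arctan(1.2/19.2) = 3.58°
∠(j1.2 + 3180) = arctan(1.2/3180) = 0.02°
∠G(j1.2) = 0.04° − (17.10° + 3.58° + 0.02°) = -20.66°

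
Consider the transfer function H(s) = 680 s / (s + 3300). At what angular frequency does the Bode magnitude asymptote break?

3300 rad s⁻¹

The single real pole at s = −3300 gives a corner at ω = 3300 rad s⁻¹.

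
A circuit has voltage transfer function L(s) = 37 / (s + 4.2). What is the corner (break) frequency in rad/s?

The single real pole at s = −4.2 gives a corner at ω = 4.2 rad/s.

4.2 rad/s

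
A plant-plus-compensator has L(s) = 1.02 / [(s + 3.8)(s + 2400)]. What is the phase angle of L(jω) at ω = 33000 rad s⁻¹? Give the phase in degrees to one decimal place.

∠(j33000 + 3.8) = arctan(33000/3.8) = 89.99°
∠(j33000 + 2400) = arctan(33000/2400) = 85.84°
∠L(j33000) = − (89.99° + 85.84°) = -175.83°

-175.8 deg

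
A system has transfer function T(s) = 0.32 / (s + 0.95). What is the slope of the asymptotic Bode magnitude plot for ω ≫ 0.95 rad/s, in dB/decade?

With 0 zeros and 1 pole, the high-frequency asymptotic slope is 20 × (0 − 1) = -20 dB/decade.

-20 dB/decade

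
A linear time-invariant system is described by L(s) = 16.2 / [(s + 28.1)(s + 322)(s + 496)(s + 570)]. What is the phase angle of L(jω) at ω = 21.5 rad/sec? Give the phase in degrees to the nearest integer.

∠(j21.5 + 28.1) = arctan(21.5/28.1) = 37.42°
∠(j21.5 + 322) = arctan(21.5/322) = 3.82°
∠(j21.5 + 496) = arctan(21.5/496) = 2.48°
∠(j21.5 + 570) = arctan(21.5/570) = 2.16°
∠L(j21.5) = − (37.42° + 3.82° + 2.48° + 2.16°) = -45.88°

-46°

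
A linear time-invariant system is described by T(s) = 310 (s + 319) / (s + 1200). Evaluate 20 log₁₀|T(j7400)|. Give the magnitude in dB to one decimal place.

|j7400 + 319| = √(7400² + 319²) = 7407
|j7400 + 1200| = √(7400² + 1200²) = 7497
|T(j7400)| = 310 × 7407 / 7497 = 306.29
20 log₁₀(306.29) = 49.72 dB

49.7 dB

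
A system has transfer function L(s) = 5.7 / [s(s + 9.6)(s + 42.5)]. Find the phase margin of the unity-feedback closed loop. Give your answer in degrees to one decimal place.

89.9°

Gain crossover: |L(jω)| = 1 at ω ≈ 0.014 rad/s.
∠L(j0.014) = −90° − arctan(0.014/9.6) − arctan(0.014/42.5) ≈ -90.10°
PM = 180° + (-90.10°) = 89.90°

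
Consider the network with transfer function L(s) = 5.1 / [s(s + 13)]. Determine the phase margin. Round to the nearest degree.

Gain crossover: |L(jω)| = 1 at ω ≈ 0.392 rad/s.
∠L(j0.392) = −90° − arctan(0.392/13) ≈ -91.73°
PM = 180° + (-91.73°) = 88.27°

88°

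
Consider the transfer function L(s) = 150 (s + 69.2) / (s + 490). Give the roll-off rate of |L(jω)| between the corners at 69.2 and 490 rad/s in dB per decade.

In this band the factors already past their corner are: zero at 69.2; net slope = 20 dB/decade.

20 dB/decade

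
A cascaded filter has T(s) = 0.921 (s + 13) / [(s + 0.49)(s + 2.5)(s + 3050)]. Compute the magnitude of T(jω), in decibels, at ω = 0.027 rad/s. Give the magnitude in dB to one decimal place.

|j0.027 + 13| = √(0.027² + 13²) = 13
|j0.027 + 0.49| = √(0.027² + 0.49²) = 0.4907
|j0.027 + 2.5| = √(0.027² + 2.5²) = 2.5
|j0.027 + 3050| = √(0.027² + 3050²) = 3050
|T(j0.027)| = 0.921 × 13 / (0.4907 × 2.5 × 3050) = 0.0031995
20 log₁₀(0.0031995) = -49.90 dB

-49.9 dB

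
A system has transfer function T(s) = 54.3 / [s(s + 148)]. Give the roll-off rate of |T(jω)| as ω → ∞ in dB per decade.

With 0 zeros and 2 poles, the high-frequency asymptotic slope is 20 × (0 − 2) = -40 dB/decade.

-40 dB/decade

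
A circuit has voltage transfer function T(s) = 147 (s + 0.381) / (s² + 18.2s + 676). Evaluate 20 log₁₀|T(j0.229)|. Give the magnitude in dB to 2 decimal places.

|j0.229 + 0.381| = √(0.229² + 0.381²) = 0.4445
|(j0.229)² + 18.2(j0.229) + 676| = |675.95 + j4.1678| = 676
|T(j0.229)| = 147 × 0.4445 / 676 = 0.09667
20 log₁₀(0.09667) = -20.294 dB

-20.29 dB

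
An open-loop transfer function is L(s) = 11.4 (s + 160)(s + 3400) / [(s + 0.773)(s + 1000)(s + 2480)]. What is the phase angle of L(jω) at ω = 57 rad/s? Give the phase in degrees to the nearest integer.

-73°

∠(j57 + 160) = arctan(57/160) = 19.61°
∠(j57 + 3400) = arctan(57/3400) = 0.96°
∠(j57 + 0.773) = arctan(57/0.773) = 89.22°
∠(j57 + 1000) = arctan(57/1000) = 3.26°
∠(j57 + 2480) = arctan(57/2480) = 1.32°
∠L(j57) = 19.61° + 0.96° − (89.22° + 3.26° + 1.32°) = -73.23°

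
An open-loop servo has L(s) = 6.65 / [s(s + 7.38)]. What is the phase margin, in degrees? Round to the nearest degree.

Gain crossover: |L(jω)| = 1 at ω ≈ 0.895 rad/s.
∠L(j0.895) = −90° − arctan(0.895/7.38) ≈ -96.91°
PM = 180° + (-96.91°) = 83.09°

83°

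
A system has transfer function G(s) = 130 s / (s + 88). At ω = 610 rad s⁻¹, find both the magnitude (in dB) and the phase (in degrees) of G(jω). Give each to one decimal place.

|j610| = 610
|j610 + 88| = √(610² + 88²) = 616.3
|G(j610)| = 130 × 610 / 616.3 = 128.67
20 log₁₀(128.67) = 42.19 dB
∠(j610) = 90.00°
∠(j610 + 88) = arctan(610/88) = 81.79°
∠G(j610) = 90.00° − 81.79° = 8.21°

|G| = 42.2 dB, ∠G = 8.2°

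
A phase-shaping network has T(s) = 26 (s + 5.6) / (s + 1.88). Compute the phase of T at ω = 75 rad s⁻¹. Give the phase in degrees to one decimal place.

-2.8°

∠(j75 + 5.6) = arctan(75/5.6) = 85.73°
∠(j75 + 1.88) = arctan(75/1.88) = 88.56°
∠T(j75) = 85.73° − 88.56° = -2.83°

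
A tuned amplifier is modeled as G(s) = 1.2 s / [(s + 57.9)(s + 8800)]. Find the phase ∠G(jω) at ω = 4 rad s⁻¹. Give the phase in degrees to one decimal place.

∠(j4) = 90.00°
∠(j4 + 57.9) = arctan(4/57.9) = 3.95°
∠(j4 + 8800) = arctan(4/8800) = 0.03°
∠G(j4) = 90.00° − (3.95° + 0.03°) = 86.02°

86.0°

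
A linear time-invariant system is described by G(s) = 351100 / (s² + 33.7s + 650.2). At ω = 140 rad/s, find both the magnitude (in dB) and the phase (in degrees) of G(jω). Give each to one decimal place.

|(j140)² + 33.7(j140) + 650.2| = |-18950 + j4718| = 1.953e+04
|G(j140)| = 351100 / 1.953e+04 = 17.979
20 log₁₀(17.979) = 25.10 dB
∠[(j140)² + 33.7(j140) + 650.2] = ∠[-18950 + j4718] = 166.02°
∠G(j140) = −166.02° = -166.02°

|G| = 25.1 dB, ∠G = -166.0°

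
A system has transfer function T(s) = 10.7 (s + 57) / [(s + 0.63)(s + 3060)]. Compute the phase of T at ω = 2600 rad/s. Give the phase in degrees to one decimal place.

∠(j2600 + 57) = arctan(2600/57) = 88.74°
∠(j2600 + 0.63) = arctan(2600/0.63) = 89.99°
∠(j2600 + 3060) = arctan(2600/3060) = 40.35°
∠T(j2600) = 88.74° − (89.99° + 40.35°) = -41.60°

-41.6°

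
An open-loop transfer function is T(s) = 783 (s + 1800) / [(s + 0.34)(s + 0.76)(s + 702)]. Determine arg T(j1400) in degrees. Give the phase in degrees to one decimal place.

∠(j1400 + 1800) = arctan(1400/1800) = 37.87°
∠(j1400 + 0.34) = arctan(1400/0.34) = 89.99°
∠(j1400 + 0.76) = arctan(1400/0.76) = 89.97°
∠(j1400 + 702) = arctan(1400/702) = 63.37°
∠T(j1400) = 37.87° − (89.99° + 89.97° + 63.37°) = -205.45°

-205.4°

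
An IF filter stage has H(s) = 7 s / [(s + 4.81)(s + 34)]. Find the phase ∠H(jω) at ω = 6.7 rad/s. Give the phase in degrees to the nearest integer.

∠(j6.7) = 90.00°
∠(j6.7 + 4.81) = arctan(6.7/4.81) = 54.33°
∠(j6.7 + 34) = arctan(6.7/34) = 11.15°
∠H(j6.7) = 90.00° − (54.33° + 11.15°) = 24.53°

25 deg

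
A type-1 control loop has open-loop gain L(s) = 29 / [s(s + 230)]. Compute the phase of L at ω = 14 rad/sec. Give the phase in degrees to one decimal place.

-93.5°

∠(j14 + 230) = arctan(14/230) = 3.48°
∠(j14) = 90.00°
∠L(j14) = − (3.48° + 90.00°) = -93.48°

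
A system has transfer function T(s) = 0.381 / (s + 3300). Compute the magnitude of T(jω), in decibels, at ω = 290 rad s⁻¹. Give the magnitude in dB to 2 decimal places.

|j290 + 3300| = √(290² + 3300²) = 3313
|T(j290)| = 0.381 / 3313 = 0.00011501
20 log₁₀(0.00011501) = -78.785 dB

-78.79 dB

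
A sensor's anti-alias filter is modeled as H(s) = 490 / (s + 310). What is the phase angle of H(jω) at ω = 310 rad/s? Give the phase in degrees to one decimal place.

∠(j310 + 310) = arctan(310/310) = 45.00°
∠H(j310) = −45.00° = -45.00°

-45.0°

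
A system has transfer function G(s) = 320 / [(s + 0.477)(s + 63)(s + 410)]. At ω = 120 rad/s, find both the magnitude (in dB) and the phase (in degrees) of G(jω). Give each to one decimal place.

|j120 + 0.477| = √(120² + 0.477²) = 120
|j120 + 63| = √(120² + 63²) = 135.5
|j120 + 410| = √(120² + 410²) = 427.2
|G(j120)| = 320 / (120 × 135.5 × 427.2) = 4.6057e-05
20 log₁₀(4.6057e-05) = -86.73 dB
∠(j120 + 0.477) = arctan(120/0.477) = 89.77°
∠(j120 + 63) = arctan(120/63) = 62.30°
∠(j120 + 410) = arctan(120/410) = 16.31°
∠G(j120) = − (89.77° + 62.30° + 16.31°) = -168.39°

|G| = -86.7 dB, ∠G = -168.4°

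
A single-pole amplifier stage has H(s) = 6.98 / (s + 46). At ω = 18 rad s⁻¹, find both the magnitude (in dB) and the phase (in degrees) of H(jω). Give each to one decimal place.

|H| = -17.0 dB, ∠H = -21.4 deg

|j18 + 46| = √(18² + 46²) = 49.4
|H(j18)| = 6.98 / 49.4 = 0.14131
20 log₁₀(0.14131) = -17.00 dB
∠(j18 + 46) = arctan(18/46) = 21.37°
∠H(j18) = −21.37° = -21.37°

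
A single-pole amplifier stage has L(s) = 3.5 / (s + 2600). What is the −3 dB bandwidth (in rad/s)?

2600 rad/s

For a single-pole low-pass, the −3 dB point is at the pole: ω = 2600 rad/s.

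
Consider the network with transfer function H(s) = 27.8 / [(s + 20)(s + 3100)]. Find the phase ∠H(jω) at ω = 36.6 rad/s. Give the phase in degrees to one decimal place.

-62.0°

∠(j36.6 + 20) = arctan(36.6/20) = 61.35°
∠(j36.6 + 3100) = arctan(36.6/3100) = 0.68°
∠H(j36.6) = − (61.35° + 0.68°) = -62.02°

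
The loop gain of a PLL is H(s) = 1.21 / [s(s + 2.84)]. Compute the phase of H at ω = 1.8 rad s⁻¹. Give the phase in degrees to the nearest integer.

-122°

∠(j1.8 + 2.84) = arctan(1.8/2.84) = 32.37°
∠(j1.8) = 90.00°
∠H(j1.8) = − (32.37° + 90.00°) = -122.37°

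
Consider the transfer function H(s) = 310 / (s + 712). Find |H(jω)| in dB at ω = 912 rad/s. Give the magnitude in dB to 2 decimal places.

|j912 + 712| = √(912² + 712²) = 1157
|H(j912)| = 310 / 1157 = 0.26793
20 log₁₀(0.26793) = -11.440 dB

-11.44 dB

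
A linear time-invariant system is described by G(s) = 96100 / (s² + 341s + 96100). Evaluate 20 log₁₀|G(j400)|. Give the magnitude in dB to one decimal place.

|(j400)² + 341(j400) + 96100| = |-63900 + j1.364e+05| = 1.506e+05
|G(j400)| = 96100 / 1.506e+05 = 0.638
20 log₁₀(0.638) = -3.90 dB

-3.9 dB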